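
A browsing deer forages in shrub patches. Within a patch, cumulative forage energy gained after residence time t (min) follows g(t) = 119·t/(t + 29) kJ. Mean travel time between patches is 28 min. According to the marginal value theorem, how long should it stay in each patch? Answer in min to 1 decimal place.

Maximise g(t)/(T+t): set derivative to zero → g'(t)(T+t) = g(t).
g'(t) = 119·29/(t + 29)². Setting 119·29/(t+29)² = 119t/[(t+29)(28+t)] gives 29(28+t) = t(t+29), so t² = 29×28 = 812.
t* = √812 = 28.5 min.

28.5 min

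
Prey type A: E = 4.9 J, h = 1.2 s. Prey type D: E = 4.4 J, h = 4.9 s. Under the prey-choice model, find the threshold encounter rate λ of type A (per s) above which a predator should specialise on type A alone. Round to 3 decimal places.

The zero-one rule: include type D iff E₂/h₂ > λE₁/(1+λh₁). Equality gives the switch point.
λE₁h₂ = E₂ + λE₂h₁ ⇒ λ = E₂/(E₁h₂ − E₂h₁) = 4.4/(24.01 − 5.28) = 0.2349 per s.

0.235 per s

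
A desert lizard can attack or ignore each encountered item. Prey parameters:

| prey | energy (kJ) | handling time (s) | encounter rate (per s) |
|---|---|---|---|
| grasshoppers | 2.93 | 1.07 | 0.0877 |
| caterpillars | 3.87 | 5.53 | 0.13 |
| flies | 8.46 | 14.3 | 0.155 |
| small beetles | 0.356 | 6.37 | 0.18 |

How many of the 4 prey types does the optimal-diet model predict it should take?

Profitabilities (E/h, kJ/s): grasshoppers 2.74, caterpillars 0.7, flies 0.592, small beetles 0.0559. Add prey in this order while the next type's profitability exceeds the intake rate on those already taken.
Rate on top 1: 0.2349. caterpillars: 0.7 > 0.2349 → include.
Rate on top 2: 0.4193. flies: 0.592 > 0.4193 → include.
Rate on top 3: 0.5141. small beetles: 0.0559 < 0.5141 → exclude; stop.
Optimal diet: grasshoppers, caterpillars, flies — 3 of 4 types.

3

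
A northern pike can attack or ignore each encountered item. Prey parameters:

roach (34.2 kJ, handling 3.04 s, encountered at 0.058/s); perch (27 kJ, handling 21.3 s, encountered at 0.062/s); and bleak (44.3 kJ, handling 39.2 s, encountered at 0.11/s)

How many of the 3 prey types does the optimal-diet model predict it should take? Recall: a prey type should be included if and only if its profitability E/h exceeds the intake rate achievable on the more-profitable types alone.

1

E/h in descending order: roach 11.2, perch 1.27, bleak 1.13 kJ/s. The optimal diet is the largest prefix of this list for which every included type satisfies E_i/h_i > R on the types above it.
Rate on top 1: 1.686. perch: 1.27 < 1.686 → exclude; stop.
Optimal diet: roach — 1 of 3 types.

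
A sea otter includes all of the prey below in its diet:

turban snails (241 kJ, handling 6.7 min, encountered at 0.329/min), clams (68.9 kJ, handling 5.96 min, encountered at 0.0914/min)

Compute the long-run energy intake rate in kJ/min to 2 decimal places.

22.83 kJ/min

R = (0.329×241 + 0.0914×68.9) / (1 + 0.329×6.7 + 0.0914×5.96) = 85.59/3.749 = 22.83 kJ/min.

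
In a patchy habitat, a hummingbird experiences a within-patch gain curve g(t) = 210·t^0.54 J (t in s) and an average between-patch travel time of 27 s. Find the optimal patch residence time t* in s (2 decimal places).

31.70 s

By the marginal value theorem, leave when the instantaneous gain rate g'(t) equals the habitat-wide average g(t)/(T + t).
g'(t) = 0.54·210·t^-0.46. Setting 0.54·210·t^-0.46 = 210·t^0.54/(27+t) gives 0.54(27+t) = t, so 0.46·t = 0.54×27.
t* = 0.54×27/0.46 = 31.7 s.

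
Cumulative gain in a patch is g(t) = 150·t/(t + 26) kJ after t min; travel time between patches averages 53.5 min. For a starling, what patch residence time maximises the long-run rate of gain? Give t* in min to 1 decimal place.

37.3 min

By the marginal value theorem, leave when the instantaneous gain rate g'(t) equals the habitat-wide average g(t)/(T + t).
g'(t) = 150·26/(t + 26)². Setting 150·26/(t+26)² = 150t/[(t+26)(53.5+t)] gives 26(53.5+t) = t(t+26), so t² = 26×53.5 = 1391.
t* = √1391 = 37.3 min.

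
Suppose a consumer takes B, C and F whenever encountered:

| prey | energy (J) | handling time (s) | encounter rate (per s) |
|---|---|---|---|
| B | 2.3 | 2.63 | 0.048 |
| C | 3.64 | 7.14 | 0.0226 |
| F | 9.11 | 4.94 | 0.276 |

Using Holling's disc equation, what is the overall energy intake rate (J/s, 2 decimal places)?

1.02 J/s

Energy encountered per unit search time: 0.048×2.3 + 0.0226×3.64 + 0.276×9.11 = 2.707 J/s.
Handling time per unit search time: 0.048×2.63 + 0.0226×7.14 + 0.276×4.94 = 1.651.
Rate = 2.707/(1 + 1.651) = 1.021 J/s.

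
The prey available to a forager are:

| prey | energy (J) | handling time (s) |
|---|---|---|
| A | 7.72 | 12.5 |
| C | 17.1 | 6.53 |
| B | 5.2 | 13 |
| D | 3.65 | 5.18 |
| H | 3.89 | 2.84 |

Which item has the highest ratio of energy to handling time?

C

In descending order of E/h:
C: 17.1/6.53 = 2.62 J/s
H: 3.89/2.84 = 1.37 J/s
D: 3.65/5.18 = 0.705 J/s
A: 7.72/12.5 = 0.618 J/s
B: 5.2/13 = 0.4 J/s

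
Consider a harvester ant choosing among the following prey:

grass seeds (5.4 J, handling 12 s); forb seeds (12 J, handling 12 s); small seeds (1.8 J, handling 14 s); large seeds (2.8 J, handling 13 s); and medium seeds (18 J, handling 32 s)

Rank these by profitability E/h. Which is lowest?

small seeds

In descending order of E/h:
forb seeds: 12/12 = 1 J/s
medium seeds: 18/32 = 0.562 J/s
grass seeds: 5.4/12 = 0.45 J/s
large seeds: 2.8/13 = 0.215 J/s
small seeds: 1.8/14 = 0.129 J/s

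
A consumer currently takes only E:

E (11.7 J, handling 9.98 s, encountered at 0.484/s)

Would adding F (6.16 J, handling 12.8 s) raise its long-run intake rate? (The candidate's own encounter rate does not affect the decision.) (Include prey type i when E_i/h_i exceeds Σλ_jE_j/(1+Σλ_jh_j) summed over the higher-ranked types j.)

No

Intake rate on the current diet: R = (0.484×11.7) / (1 + 0.484×9.98) = 5.663/5.83 = 0.9713 J/s.
Profitability of F: 6.16/12.8 = 0.4813 J/s.
0.4813 < 0.9713, so adding F would lower the average — exclude it.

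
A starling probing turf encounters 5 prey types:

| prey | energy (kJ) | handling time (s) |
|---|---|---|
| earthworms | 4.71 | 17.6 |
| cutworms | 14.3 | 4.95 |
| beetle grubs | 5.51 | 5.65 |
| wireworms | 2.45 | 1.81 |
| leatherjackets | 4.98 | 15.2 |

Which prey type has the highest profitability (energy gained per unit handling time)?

cutworms

In descending order of E/h:
cutworms: 14.3/4.95 = 2.89 kJ/s
wireworms: 2.45/1.81 = 1.35 kJ/s
beetle grubs: 5.51/5.65 = 0.975 kJ/s
leatherjackets: 4.98/15.2 = 0.328 kJ/s
earthworms: 4.71/17.6 = 0.268 kJ/s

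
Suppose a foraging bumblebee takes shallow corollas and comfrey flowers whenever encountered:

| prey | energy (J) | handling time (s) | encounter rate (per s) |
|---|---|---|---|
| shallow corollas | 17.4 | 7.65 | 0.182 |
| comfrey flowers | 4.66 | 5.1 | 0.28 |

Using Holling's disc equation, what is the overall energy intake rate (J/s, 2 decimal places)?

R = Σλ_iE_i / (1 + Σλ_ih_i)
Numerator: 0.182×17.4 + 0.28×4.66 = 4.472
Denominator: 1 + 0.182×7.65 + 0.28×5.1 = 3.82
R = 4.472/3.82 = 1.17 J/s

1.17 J/s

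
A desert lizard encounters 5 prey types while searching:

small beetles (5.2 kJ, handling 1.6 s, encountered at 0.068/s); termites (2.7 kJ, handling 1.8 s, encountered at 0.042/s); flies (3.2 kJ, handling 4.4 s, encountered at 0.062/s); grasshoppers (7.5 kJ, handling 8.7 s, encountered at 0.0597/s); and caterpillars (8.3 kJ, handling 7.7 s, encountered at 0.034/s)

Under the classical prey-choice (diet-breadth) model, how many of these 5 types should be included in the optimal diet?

5

E/h in descending order: small beetles 3.25, termites 1.5, caterpillars 1.08, grasshoppers 0.862, flies 0.727 kJ/s. The optimal diet is the largest prefix of this list for which every included type satisfies E_i/h_i > R on the types above it.
Rate on top 1: 0.3189. termites: 1.5 > 0.3189 → include.
Rate on top 2: 0.3943. caterpillars: 1.08 > 0.3943 → include.
Rate on top 3: 0.518. grasshoppers: 0.862 > 0.518 → include.
Rate on top 4: 0.609. flies: 0.727 > 0.609 → include.
Optimal diet: small beetles, termites, caterpillars, grasshoppers, flies — 5 of 5 types.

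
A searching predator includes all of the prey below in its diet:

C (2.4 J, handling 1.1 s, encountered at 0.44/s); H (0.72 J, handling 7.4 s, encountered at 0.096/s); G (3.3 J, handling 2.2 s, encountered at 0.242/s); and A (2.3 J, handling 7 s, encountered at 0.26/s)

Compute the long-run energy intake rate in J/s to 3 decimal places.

0.555 J/s

R = (0.44×2.4 + 0.096×0.72 + 0.242×3.3 + 0.26×2.3) / (1 + 0.44×1.1 + 0.096×7.4 + 0.242×2.2 + 0.26×7) = 2.522/4.547 = 0.5546 J/s.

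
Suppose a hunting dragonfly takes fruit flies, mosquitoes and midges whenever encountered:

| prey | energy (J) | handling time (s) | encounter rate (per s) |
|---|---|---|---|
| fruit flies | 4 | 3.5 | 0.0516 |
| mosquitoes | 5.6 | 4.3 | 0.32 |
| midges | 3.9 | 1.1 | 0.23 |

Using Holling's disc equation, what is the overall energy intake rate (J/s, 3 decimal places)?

Energy encountered per unit search time: 0.0516×4 + 0.32×5.6 + 0.23×3.9 = 2.895 J/s.
Handling time per unit search time: 0.0516×3.5 + 0.32×4.3 + 0.23×1.1 = 1.81.
Rate = 2.895/(1 + 1.81) = 1.031 J/s.

1.031 J/s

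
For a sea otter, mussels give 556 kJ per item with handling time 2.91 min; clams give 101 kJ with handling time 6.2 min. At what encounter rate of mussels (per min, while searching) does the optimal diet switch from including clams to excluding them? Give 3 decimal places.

Drop clams once their profitability E₂/h₂ falls below the rate achievable on mussels alone: E₂/h₂ = λE₁/(1 + λh₁).
Solve for λ: λE₁h₂ = E₂(1 + λh₁) → λ(E₁h₂ − E₂h₁) = E₂ → λ = E₂/(E₁h₂ − E₂h₁).
λ = 101/(556×6.2 − 101×2.91) = 101/3153 = 0.03203 per min.

0.032 per min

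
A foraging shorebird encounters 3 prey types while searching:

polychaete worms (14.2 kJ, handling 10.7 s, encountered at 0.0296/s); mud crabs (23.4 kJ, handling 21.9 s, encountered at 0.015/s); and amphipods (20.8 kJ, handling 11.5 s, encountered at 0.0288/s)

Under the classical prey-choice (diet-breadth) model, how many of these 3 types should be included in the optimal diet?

Profitabilities (E/h, kJ/s): amphipods 1.81, polychaete worms 1.33, mud crabs 1.07. Add prey in this order while the next type's profitability exceeds the intake rate on those already taken.
Rate on top 1: 0.45. polychaete worms: 1.33 > 0.45 → include.
Rate on top 2: 0.6186. mud crabs: 1.07 > 0.6186 → include.
Optimal diet: amphipods, polychaete worms, mud crabs — 3 of 3 types.

3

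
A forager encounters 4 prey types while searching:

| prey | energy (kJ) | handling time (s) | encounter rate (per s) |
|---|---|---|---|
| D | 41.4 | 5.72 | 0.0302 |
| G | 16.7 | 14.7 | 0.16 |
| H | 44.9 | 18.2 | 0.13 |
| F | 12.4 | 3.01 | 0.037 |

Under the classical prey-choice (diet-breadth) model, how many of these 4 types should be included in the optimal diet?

Rank by E/h (kJ/s): D 7.24, F 4.12, H 2.47, G 1.14. Include each in turn until the next type's E/h falls below the running intake rate.
Rate on top 1: 1.066. F: 4.12 > 1.066 → include.
Rate on top 2: 1.331. H: 2.47 > 1.331 → include.
Rate on top 3: 2.067. G: 1.14 < 2.067 → exclude; stop.
Optimal diet: D, F, H — 3 of 4 types.

3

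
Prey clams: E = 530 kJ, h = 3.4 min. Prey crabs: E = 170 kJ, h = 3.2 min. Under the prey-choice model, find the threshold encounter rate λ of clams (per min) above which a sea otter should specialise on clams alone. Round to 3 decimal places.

0.152 per min

Drop crabs once their profitability E₂/h₂ falls below the rate achievable on clams alone: E₂/h₂ = λE₁/(1 + λh₁).
Solve for λ: λE₁h₂ = E₂(1 + λh₁) → λ(E₁h₂ − E₂h₁) = E₂ → λ = E₂/(E₁h₂ − E₂h₁).
λ = 170/(530×3.2 − 170×3.4) = 170/1118 = 0.1521 per min.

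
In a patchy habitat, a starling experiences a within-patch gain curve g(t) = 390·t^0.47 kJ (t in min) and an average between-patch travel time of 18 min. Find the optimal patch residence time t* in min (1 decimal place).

16.0 min

Optimal t* satisfies g'(t*) = g(t*)/(T + t*).
g'(t) = 0.47·390·t^-0.53. Setting 0.47·390·t^-0.53 = 390·t^0.47/(18+t) gives 0.47(18+t) = t, so 0.53·t = 0.47×18.
t* = 0.47×18/0.53 = 15.96 min.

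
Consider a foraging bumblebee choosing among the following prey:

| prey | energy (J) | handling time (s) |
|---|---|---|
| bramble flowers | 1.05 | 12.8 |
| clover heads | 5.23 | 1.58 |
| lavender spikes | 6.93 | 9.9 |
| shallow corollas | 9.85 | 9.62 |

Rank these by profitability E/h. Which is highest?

clover heads

Profitability E/h (J/s): bramble flowers = 1.05/12.8 = 0.082, clover heads = 5.23/1.58 = 3.31, lavender spikes = 6.93/9.9 = 0.7, shallow corollas = 9.85/9.62 = 1.02.
Ranked: clover heads > shallow corollas > lavender spikes > bramble flowers.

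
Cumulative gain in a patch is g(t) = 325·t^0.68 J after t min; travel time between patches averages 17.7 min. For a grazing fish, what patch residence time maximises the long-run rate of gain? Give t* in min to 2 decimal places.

Optimal t* satisfies g'(t*) = g(t*)/(T + t*).
g'(t) = 0.68·325·t^-0.32. Setting 0.68·325·t^-0.32 = 325·t^0.68/(17.7+t) gives 0.68(17.7+t) = t, so 0.32·t = 0.68×17.7.
t* = 0.68×17.7/0.32 = 37.61 min.

37.61 min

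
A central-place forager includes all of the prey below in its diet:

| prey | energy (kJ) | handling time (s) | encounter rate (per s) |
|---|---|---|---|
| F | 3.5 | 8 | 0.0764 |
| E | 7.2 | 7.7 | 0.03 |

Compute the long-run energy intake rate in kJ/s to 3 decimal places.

0.262 kJ/s

Energy encountered per unit search time: 0.0764×3.5 + 0.03×7.2 = 0.4834 kJ/s.
Handling time per unit search time: 0.0764×8 + 0.03×7.7 = 0.8422.
Rate = 0.4834/(1 + 0.8422) = 0.2624 kJ/s.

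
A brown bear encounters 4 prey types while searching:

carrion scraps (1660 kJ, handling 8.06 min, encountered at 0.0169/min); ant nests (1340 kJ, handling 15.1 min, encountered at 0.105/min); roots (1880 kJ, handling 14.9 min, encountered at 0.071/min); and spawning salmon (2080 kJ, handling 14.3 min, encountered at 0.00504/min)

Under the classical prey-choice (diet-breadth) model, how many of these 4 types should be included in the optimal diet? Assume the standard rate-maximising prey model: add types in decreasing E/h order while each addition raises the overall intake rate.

4

E/h in descending order: carrion scraps 206, spawning salmon 145, roots 126, ant nests 88.7 kJ/min. The optimal diet is the largest prefix of this list for which every included type satisfies E_i/h_i > R on the types above it.
Rate on top 1: 24.69. spawning salmon: 145 > 24.69 → include.
Rate on top 2: 31.89. roots: 126 > 31.89 → include.
Rate on top 3: 75.91. ant nests: 88.7 > 75.91 → include.
Optimal diet: carrion scraps, spawning salmon, roots, ant nests — 4 of 4 types.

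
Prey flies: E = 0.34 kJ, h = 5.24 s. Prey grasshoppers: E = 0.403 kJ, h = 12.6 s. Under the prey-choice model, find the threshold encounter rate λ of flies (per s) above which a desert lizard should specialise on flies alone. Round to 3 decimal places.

0.186 per s

At the threshold, the rate on flies alone equals the profitability of grasshoppers: λ·0.34/(1 + λ·5.24) = 0.403/12.6 = 0.03198.
Rearranging, λ(0.34 − 0.03198×5.24) = 0.03198, so λ = 0.03198/0.1724 = 0.1855 per s.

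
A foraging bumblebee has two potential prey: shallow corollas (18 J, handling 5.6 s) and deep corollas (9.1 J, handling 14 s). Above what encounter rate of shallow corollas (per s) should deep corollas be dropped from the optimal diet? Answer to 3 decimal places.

At the threshold, the rate on shallow corollas alone equals the profitability of deep corollas: λ·18/(1 + λ·5.6) = 9.1/14 = 0.65.
Rearranging, λ(18 − 0.65×5.6) = 0.65, so λ = 0.65/14.36 = 0.04526 per s.

0.045 per s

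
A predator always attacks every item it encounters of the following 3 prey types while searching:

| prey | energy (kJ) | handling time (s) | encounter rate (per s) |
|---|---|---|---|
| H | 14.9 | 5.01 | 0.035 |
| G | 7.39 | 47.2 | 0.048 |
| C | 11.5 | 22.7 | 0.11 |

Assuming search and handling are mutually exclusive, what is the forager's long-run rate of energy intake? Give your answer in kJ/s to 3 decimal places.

0.361 kJ/s

R = Σλ_iE_i / (1 + Σλ_ih_i)
Numerator: 0.035×14.9 + 0.048×7.39 + 0.11×11.5 = 2.141
Denominator: 1 + 0.035×5.01 + 0.048×47.2 + 0.11×22.7 = 5.938
R = 2.141/5.938 = 0.3606 kJ/s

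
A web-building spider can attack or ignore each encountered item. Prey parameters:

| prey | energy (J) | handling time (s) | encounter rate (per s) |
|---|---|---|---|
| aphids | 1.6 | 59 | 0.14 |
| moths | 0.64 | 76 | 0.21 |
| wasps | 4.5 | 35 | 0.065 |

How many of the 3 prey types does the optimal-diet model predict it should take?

Rank by E/h (J/s): wasps 0.129, aphids 0.0271, moths 0.00842. Include each in turn until the next type's E/h falls below the running intake rate.
Rate on top 1: 0.08931. aphids: 0.0271 < 0.08931 → exclude; stop.
Optimal diet: wasps — 1 of 3 types.

1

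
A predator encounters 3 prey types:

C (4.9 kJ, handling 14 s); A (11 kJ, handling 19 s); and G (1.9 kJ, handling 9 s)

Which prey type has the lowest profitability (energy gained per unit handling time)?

Profitability E/h (kJ/s): C = 4.9/14 = 0.35, A = 11/19 = 0.579, G = 1.9/9 = 0.211.
Ranked: A > C > G.

G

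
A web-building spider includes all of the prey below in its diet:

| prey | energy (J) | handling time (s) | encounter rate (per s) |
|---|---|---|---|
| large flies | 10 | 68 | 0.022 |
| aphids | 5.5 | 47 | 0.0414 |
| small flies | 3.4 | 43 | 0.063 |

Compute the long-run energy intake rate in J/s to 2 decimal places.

0.09 J/s

Energy encountered per unit search time: 0.022×10 + 0.0414×5.5 + 0.063×3.4 = 0.6619 J/s.
Handling time per unit search time: 0.022×68 + 0.0414×47 + 0.063×43 = 6.151.
Rate = 0.6619/(1 + 6.151) = 0.09256 J/s.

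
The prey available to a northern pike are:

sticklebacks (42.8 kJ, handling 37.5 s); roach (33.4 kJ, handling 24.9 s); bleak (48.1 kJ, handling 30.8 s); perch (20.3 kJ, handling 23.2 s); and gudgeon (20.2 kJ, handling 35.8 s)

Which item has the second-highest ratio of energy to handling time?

roach

In descending order of E/h:
bleak: 48.1/30.8 = 1.56 kJ/s
roach: 33.4/24.9 = 1.34 kJ/s
sticklebacks: 42.8/37.5 = 1.14 kJ/s
perch: 20.3/23.2 = 0.875 kJ/s
gudgeon: 20.2/35.8 = 0.564 kJ/s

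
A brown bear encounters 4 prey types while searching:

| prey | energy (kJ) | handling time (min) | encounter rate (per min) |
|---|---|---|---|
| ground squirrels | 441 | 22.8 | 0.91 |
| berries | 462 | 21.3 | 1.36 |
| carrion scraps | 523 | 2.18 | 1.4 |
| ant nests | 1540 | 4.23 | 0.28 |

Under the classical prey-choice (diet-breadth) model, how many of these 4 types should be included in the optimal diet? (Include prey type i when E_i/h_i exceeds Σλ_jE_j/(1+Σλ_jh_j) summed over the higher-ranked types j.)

Rank by E/h (kJ/min): ant nests 364, carrion scraps 240, berries 21.7, ground squirrels 19.3. Include each in turn until the next type's E/h falls below the running intake rate.
Rate on top 1: 197.4. carrion scraps: 240 > 197.4 → include.
Rate on top 2: 222.2. berries: 21.7 < 222.2 → exclude; stop.
Optimal diet: ant nests, carrion scraps — 2 of 4 types.

2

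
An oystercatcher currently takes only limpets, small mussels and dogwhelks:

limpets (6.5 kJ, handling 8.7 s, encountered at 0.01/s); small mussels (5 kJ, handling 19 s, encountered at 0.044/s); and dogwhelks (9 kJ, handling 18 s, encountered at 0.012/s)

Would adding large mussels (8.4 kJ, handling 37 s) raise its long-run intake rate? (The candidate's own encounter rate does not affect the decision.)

Yes

On limpets, small mussels and dogwhelks alone, R = ΣλE/(1+Σλh) = 0.393/2.139 = 0.1837 kJ/s.
Profitability of large mussels: 8.4/37 = 0.227 kJ/s.
0.227 > 0.1837, so adding large mussels raises the average — include it.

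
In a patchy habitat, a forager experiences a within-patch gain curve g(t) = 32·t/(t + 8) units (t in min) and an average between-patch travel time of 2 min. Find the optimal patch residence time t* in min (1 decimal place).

4.0 min

Optimal t* satisfies g'(t*) = g(t*)/(T + t*).
g'(t) = 32·8/(t + 8)². Setting 32·8/(t+8)² = 32t/[(t+8)(2+t)] gives 8(2+t) = t(t+8), so t² = 8×2 = 16.
t* = √16 = 4 min.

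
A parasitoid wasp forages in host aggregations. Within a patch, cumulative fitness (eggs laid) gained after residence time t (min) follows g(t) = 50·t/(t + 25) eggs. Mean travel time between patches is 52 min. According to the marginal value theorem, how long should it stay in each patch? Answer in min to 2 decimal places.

36.06 min

Maximise g(t)/(T+t): set derivative to zero → g'(t)(T+t) = g(t).
g'(t) = 50·25/(t + 25)². Setting 50·25/(t+25)² = 50t/[(t+25)(52+t)] gives 25(52+t) = t(t+25), so t² = 25×52 = 1300.
t* = √1300 = 36.06 min.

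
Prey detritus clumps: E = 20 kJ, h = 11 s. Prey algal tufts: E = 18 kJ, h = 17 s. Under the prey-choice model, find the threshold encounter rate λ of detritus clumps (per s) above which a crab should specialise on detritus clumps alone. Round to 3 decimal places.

Drop algal tufts once their profitability E₂/h₂ falls below the rate achievable on detritus clumps alone: E₂/h₂ = λE₁/(1 + λh₁).
Solve for λ: λE₁h₂ = E₂(1 + λh₁) → λ(E₁h₂ − E₂h₁) = E₂ → λ = E₂/(E₁h₂ − E₂h₁).
λ = 18/(20×17 − 18×11) = 18/142 = 0.1268 per s.

0.127 per s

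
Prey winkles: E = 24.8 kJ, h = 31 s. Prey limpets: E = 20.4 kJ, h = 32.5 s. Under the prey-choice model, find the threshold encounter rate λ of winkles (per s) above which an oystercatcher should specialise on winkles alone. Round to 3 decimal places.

0.118 per s

The zero-one rule: include limpets iff E₂/h₂ > λE₁/(1+λh₁). Equality gives the switch point.
λE₁h₂ = E₂ + λE₂h₁ ⇒ λ = E₂/(E₁h₂ − E₂h₁) = 20.4/(806 − 632.4) = 0.1175 per s.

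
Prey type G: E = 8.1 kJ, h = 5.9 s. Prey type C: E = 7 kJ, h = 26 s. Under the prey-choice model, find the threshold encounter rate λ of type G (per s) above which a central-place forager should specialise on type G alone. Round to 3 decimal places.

The zero-one rule: include type C iff E₂/h₂ > λE₁/(1+λh₁). Equality gives the switch point.
λE₁h₂ = E₂ + λE₂h₁ ⇒ λ = E₂/(E₁h₂ − E₂h₁) = 7/(210.6 − 41.3) = 0.04135 per s.

0.041 per s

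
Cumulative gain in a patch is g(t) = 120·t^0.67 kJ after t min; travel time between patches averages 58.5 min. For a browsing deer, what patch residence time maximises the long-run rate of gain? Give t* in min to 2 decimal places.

118.77 min

By the marginal value theorem, leave when the instantaneous gain rate g'(t) equals the habitat-wide average g(t)/(T + t).
g'(t) = 0.67·120·t^-0.33. Setting 0.67·120·t^-0.33 = 120·t^0.67/(58.5+t) gives 0.67(58.5+t) = t, so 0.33·t = 0.67×58.5.
t* = 0.67×58.5/0.33 = 118.8 min.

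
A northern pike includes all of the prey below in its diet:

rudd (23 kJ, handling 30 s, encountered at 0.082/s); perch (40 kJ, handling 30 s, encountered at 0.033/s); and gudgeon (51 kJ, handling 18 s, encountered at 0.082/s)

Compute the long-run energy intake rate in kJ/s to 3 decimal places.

1.247 kJ/s

Energy encountered per unit search time: 0.082×23 + 0.033×40 + 0.082×51 = 7.388 kJ/s.
Handling time per unit search time: 0.082×30 + 0.033×30 + 0.082×18 = 4.926.
Rate = 7.388/(1 + 4.926) = 1.247 kJ/s.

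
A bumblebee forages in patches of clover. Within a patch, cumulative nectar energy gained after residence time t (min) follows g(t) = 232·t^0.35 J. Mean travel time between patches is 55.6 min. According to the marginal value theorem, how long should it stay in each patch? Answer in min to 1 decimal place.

Optimal t* satisfies g'(t*) = g(t*)/(T + t*).
g'(t) = 0.35·232·t^-0.65. Setting 0.35·232·t^-0.65 = 232·t^0.35/(55.6+t) gives 0.35(55.6+t) = t, so 0.65·t = 0.35×55.6.
t* = 0.35×55.6/0.65 = 29.94 min.

29.9 min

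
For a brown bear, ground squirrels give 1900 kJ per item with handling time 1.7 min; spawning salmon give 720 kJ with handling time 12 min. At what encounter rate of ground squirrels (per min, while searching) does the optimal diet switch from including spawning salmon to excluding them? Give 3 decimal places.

0.033 per min

Drop spawning salmon once their profitability E₂/h₂ falls below the rate achievable on ground squirrels alone: E₂/h₂ = λE₁/(1 + λh₁).
Solve for λ: λE₁h₂ = E₂(1 + λh₁) → λ(E₁h₂ − E₂h₁) = E₂ → λ = E₂/(E₁h₂ − E₂h₁).
λ = 720/(1900×12 − 720×1.7) = 720/2.158e+04 = 0.03337 per min.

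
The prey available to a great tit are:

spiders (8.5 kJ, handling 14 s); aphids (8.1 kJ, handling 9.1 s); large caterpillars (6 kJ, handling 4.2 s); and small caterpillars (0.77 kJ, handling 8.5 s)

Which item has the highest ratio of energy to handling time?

Profitability E/h (kJ/s): spiders = 8.5/14 = 0.607, aphids = 8.1/9.1 = 0.89, large caterpillars = 6/4.2 = 1.43, small caterpillars = 0.77/8.5 = 0.0906.
Ranked: large caterpillars > aphids > spiders > small caterpillars.

large caterpillars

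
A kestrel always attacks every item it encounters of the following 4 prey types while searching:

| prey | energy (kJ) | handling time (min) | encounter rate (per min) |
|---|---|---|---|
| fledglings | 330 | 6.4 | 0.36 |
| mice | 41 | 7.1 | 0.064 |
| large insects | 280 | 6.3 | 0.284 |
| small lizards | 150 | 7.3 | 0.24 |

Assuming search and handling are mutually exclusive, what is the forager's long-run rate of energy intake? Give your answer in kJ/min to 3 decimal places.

32.460 kJ/min

Energy encountered per unit search time: 0.36×330 + 0.064×41 + 0.284×280 + 0.24×150 = 236.9 kJ/min.
Handling time per unit search time: 0.36×6.4 + 0.064×7.1 + 0.284×6.3 + 0.24×7.3 = 6.3.
Rate = 236.9/(1 + 6.3) = 32.46 kJ/min.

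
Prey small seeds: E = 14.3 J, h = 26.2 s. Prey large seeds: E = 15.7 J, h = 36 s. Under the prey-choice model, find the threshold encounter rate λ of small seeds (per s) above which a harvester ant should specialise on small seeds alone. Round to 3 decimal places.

0.152 per s

Drop large seeds once their profitability E₂/h₂ falls below the rate achievable on small seeds alone: E₂/h₂ = λE₁/(1 + λh₁).
Solve for λ: λE₁h₂ = E₂(1 + λh₁) → λ(E₁h₂ − E₂h₁) = E₂ → λ = E₂/(E₁h₂ − E₂h₁).
λ = 15.7/(14.3×36 − 15.7×26.2) = 15.7/103.5 = 0.1517 per s.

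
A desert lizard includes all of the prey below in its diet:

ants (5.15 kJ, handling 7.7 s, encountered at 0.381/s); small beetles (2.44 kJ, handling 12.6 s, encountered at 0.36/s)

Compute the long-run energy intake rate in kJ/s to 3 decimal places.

R = Σλ_iE_i / (1 + Σλ_ih_i)
Numerator: 0.381×5.15 + 0.36×2.44 = 2.841
Denominator: 1 + 0.381×7.7 + 0.36×12.6 = 8.47
R = 2.841/8.47 = 0.3354 kJ/s

0.335 kJ/s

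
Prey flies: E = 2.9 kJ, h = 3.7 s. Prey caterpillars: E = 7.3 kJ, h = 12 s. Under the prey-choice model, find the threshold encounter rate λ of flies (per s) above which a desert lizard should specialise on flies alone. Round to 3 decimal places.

The zero-one rule: include caterpillars iff E₂/h₂ > λE₁/(1+λh₁). Equality gives the switch point.
λE₁h₂ = E₂ + λE₂h₁ ⇒ λ = E₂/(E₁h₂ − E₂h₁) = 7.3/(34.8 − 27.01) = 0.9371 per s.

0.937 per s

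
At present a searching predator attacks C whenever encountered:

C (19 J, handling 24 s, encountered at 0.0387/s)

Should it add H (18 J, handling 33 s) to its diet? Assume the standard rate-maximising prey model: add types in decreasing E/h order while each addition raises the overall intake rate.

On C alone, R = ΣλE/(1+Σλh) = 0.7353/1.929 = 0.3812 J/s.
Profitability of H: 18/33 = 0.5455 J/s.
Since 0.5455 > R, including H increases the long-run rate.

Yes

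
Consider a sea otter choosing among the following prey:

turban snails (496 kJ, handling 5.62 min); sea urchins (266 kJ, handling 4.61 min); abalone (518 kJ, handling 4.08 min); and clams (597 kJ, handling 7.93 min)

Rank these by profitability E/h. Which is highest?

Profitability E/h (kJ/min): turban snails = 496/5.62 = 88.3, sea urchins = 266/4.61 = 57.7, abalone = 518/4.08 = 127, clams = 597/7.93 = 75.3.
Ranked: abalone > turban snails > clams > sea urchins.

abalone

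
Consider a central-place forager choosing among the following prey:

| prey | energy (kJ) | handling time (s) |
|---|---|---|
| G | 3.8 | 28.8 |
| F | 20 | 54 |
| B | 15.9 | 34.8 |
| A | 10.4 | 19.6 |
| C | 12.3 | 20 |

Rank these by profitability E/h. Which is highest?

C

Profitability E/h (kJ/s): G = 3.8/28.8 = 0.132, F = 20/54 = 0.37, B = 15.9/34.8 = 0.457, A = 10.4/19.6 = 0.531, C = 12.3/20 = 0.615.
Ranked: C > A > B > F > G.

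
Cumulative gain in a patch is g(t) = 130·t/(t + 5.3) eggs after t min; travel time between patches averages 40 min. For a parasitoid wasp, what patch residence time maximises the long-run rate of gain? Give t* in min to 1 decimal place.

14.6 min

Optimal t* satisfies g'(t*) = g(t*)/(T + t*).
g'(t) = 130·5.3/(t + 5.3)². Setting 130·5.3/(t+5.3)² = 130t/[(t+5.3)(40+t)] gives 5.3(40+t) = t(t+5.3), so t² = 5.3×40 = 212.
t* = √212 = 14.56 min.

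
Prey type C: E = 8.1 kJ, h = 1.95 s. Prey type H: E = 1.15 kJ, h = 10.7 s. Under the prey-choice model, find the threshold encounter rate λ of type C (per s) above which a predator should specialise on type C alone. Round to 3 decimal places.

Drop type H once their profitability E₂/h₂ falls below the rate achievable on type C alone: E₂/h₂ = λE₁/(1 + λh₁).
Solve for λ: λE₁h₂ = E₂(1 + λh₁) → λ(E₁h₂ − E₂h₁) = E₂ → λ = E₂/(E₁h₂ − E₂h₁).
λ = 1.15/(8.1×10.7 − 1.15×1.95) = 1.15/84.43 = 0.01362 per s.

0.014 per s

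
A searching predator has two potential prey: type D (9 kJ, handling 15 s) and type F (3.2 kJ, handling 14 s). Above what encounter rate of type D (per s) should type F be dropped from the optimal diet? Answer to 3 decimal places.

Drop type F once their profitability E₂/h₂ falls below the rate achievable on type D alone: E₂/h₂ = λE₁/(1 + λh₁).
Solve for λ: λE₁h₂ = E₂(1 + λh₁) → λ(E₁h₂ − E₂h₁) = E₂ → λ = E₂/(E₁h₂ − E₂h₁).
λ = 3.2/(9×14 − 3.2×15) = 3.2/78 = 0.04103 per s.

0.041 per s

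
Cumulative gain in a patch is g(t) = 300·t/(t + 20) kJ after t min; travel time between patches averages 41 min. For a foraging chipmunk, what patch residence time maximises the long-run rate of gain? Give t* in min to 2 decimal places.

28.64 min

By the marginal value theorem, leave when the instantaneous gain rate g'(t) equals the habitat-wide average g(t)/(T + t).
g'(t) = 300·20/(t + 20)². Setting 300·20/(t+20)² = 300t/[(t+20)(41+t)] gives 20(41+t) = t(t+20), so t² = 20×41 = 820.
t* = √820 = 28.64 min.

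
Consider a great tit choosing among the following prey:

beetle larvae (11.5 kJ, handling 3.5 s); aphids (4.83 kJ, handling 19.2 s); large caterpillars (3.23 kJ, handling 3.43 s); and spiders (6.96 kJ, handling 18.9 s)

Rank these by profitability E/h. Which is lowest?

aphids

Profitability E/h (kJ/s): beetle larvae = 11.5/3.5 = 3.29, aphids = 4.83/19.2 = 0.252, large caterpillars = 3.23/3.43 = 0.942, spiders = 6.96/18.9 = 0.368.
Ranked: beetle larvae > large caterpillars > spiders > aphids.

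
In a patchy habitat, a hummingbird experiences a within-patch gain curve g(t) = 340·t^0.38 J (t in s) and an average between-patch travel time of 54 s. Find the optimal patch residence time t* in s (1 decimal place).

Maximise g(t)/(T+t): set derivative to zero → g'(t)(T+t) = g(t).
g'(t) = 0.38·340·t^-0.62. Setting 0.38·340·t^-0.62 = 340·t^0.38/(54+t) gives 0.38(54+t) = t, so 0.62·t = 0.38×54.
t* = 0.38×54/0.62 = 33.1 s.

33.1 s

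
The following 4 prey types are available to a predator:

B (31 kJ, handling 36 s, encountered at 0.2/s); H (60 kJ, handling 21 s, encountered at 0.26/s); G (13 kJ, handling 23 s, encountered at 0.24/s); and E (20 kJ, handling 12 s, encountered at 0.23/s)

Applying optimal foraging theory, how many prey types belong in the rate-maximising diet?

Profitabilities (E/h, kJ/s): H 2.86, E 1.67, B 0.861, G 0.565. Add prey in this order while the next type's profitability exceeds the intake rate on those already taken.
Rate on top 1: 2.415. E: 1.67 < 2.415 → exclude; stop.
Optimal diet: H — 1 of 4 types.

1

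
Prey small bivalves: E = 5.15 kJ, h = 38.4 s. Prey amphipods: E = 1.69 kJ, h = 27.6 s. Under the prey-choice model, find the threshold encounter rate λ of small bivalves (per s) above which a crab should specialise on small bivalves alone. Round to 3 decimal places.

Drop amphipods once their profitability E₂/h₂ falls below the rate achievable on small bivalves alone: E₂/h₂ = λE₁/(1 + λh₁).
Solve for λ: λE₁h₂ = E₂(1 + λh₁) → λ(E₁h₂ − E₂h₁) = E₂ → λ = E₂/(E₁h₂ − E₂h₁).
λ = 1.69/(5.15×27.6 − 1.69×38.4) = 1.69/77.24 = 0.02188 per s.

0.022 per s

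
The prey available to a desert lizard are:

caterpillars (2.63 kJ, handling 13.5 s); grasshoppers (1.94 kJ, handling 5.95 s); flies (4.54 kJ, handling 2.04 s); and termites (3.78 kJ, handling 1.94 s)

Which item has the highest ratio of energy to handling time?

Profitability E/h (kJ/s): caterpillars = 2.63/13.5 = 0.195, grasshoppers = 1.94/5.95 = 0.326, flies = 4.54/2.04 = 2.23, termites = 3.78/1.94 = 1.95.
Ranked: flies > termites > grasshoppers > caterpillars.

flies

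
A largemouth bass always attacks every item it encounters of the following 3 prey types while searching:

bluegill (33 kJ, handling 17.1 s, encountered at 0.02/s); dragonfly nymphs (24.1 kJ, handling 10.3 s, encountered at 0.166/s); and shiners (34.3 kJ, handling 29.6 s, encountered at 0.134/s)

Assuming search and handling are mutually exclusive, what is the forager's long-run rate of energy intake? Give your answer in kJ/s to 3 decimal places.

1.319 kJ/s

R = Σλ_iE_i / (1 + Σλ_ih_i)
Numerator: 0.02×33 + 0.166×24.1 + 0.134×34.3 = 9.257
Denominator: 1 + 0.02×17.1 + 0.166×10.3 + 0.134×29.6 = 7.018
R = 9.257/7.018 = 1.319 kJ/s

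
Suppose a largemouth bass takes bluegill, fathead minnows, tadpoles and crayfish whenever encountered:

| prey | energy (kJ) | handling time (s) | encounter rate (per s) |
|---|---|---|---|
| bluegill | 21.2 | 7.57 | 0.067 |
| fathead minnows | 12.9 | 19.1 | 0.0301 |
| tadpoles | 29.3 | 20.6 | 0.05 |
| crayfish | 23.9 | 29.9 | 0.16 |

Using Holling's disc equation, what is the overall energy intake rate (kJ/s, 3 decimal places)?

0.899 kJ/s

R = (0.067×21.2 + 0.0301×12.9 + 0.05×29.3 + 0.16×23.9) / (1 + 0.067×7.57 + 0.0301×19.1 + 0.05×20.6 + 0.16×29.9) = 7.098/7.896 = 0.8989 kJ/s.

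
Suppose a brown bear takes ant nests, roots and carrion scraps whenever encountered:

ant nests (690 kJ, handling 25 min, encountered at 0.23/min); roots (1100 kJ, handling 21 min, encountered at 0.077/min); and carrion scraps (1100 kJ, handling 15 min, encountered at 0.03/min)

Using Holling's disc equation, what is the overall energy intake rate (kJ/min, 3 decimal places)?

R = Σλ_iE_i / (1 + Σλ_ih_i)
Numerator: 0.23×690 + 0.077×1100 + 0.03×1100 = 276.4
Denominator: 1 + 0.23×25 + 0.077×21 + 0.03×15 = 8.817
R = 276.4/8.817 = 31.35 kJ/min

31.349 kJ/min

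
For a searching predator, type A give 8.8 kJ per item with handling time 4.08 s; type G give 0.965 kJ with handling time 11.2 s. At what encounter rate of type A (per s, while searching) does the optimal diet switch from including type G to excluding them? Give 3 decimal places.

Drop type G once their profitability E₂/h₂ falls below the rate achievable on type A alone: E₂/h₂ = λE₁/(1 + λh₁).
Solve for λ: λE₁h₂ = E₂(1 + λh₁) → λ(E₁h₂ − E₂h₁) = E₂ → λ = E₂/(E₁h₂ − E₂h₁).
λ = 0.965/(8.8×11.2 − 0.965×4.08) = 0.965/94.62 = 0.0102 per s.

0.010 per s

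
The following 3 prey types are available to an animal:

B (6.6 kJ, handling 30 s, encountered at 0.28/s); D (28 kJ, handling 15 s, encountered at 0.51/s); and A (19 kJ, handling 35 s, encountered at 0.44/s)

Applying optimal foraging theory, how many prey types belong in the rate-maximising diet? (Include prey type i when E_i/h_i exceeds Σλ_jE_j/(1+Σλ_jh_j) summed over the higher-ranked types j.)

1

Profitabilities (E/h, kJ/s): D 1.87, A 0.543, B 0.22. Add prey in this order while the next type's profitability exceeds the intake rate on those already taken.
Rate on top 1: 1.651. A: 0.543 < 1.651 → exclude; stop.
Optimal diet: D — 1 of 3 types.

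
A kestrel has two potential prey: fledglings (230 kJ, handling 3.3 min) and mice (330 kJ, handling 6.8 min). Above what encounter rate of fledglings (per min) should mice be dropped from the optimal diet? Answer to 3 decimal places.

0.695 per min

At the threshold, the rate on fledglings alone equals the profitability of mice: λ·230/(1 + λ·3.3) = 330/6.8 = 48.53.
Rearranging, λ(230 − 48.53×3.3) = 48.53, so λ = 48.53/69.85 = 0.6947 per min.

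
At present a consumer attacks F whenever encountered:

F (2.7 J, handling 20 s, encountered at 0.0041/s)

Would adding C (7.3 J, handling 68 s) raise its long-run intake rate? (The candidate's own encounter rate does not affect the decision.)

Yes

Current rate: (0.0041×2.7)/(1 + 0.0041×20) = 0.01023 J/s.
Profitability of C: 7.3/68 = 0.1074 J/s.
Since 0.1074 > R, including C increases the long-run rate.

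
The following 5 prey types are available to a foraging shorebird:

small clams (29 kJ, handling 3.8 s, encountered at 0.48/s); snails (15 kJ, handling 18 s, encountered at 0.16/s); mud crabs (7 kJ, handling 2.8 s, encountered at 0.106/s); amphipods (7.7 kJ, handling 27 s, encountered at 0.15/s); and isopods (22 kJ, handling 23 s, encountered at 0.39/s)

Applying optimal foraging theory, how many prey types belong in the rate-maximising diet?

E/h in descending order: small clams 7.63, mud crabs 2.5, isopods 0.957, snails 0.833, amphipods 0.285 kJ/s. The optimal diet is the largest prefix of this list for which every included type satisfies E_i/h_i > R on the types above it.
Rate on top 1: 4.929. mud crabs: 2.5 < 4.929 → exclude; stop.
Optimal diet: small clams — 1 of 5 types.

1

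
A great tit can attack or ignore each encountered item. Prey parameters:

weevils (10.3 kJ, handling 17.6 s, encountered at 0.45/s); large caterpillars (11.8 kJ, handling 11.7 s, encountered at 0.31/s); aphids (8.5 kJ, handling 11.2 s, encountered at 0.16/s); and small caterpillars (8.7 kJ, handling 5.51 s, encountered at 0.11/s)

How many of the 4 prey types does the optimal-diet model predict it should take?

2

Rank by E/h (kJ/s): small caterpillars 1.58, large caterpillars 1.01, aphids 0.759, weevils 0.585. Include each in turn until the next type's E/h falls below the running intake rate.
Rate on top 1: 0.5959. large caterpillars: 1.01 > 0.5959 → include.
Rate on top 2: 0.8819. aphids: 0.759 < 0.8819 → exclude; stop.
Optimal diet: small caterpillars, large caterpillars — 2 of 4 types.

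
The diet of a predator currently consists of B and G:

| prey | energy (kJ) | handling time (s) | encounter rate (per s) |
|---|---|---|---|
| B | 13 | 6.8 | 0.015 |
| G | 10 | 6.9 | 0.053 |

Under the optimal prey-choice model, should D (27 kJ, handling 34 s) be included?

Intake rate on the current diet: R = (0.015×13 + 0.053×10) / (1 + 0.015×6.8 + 0.053×6.9) = 0.725/1.468 = 0.494 kJ/s.
D: E/h = 27/34 = 0.7941 kJ/s.
0.7941 > 0.494, so adding D raises the average — include it.

Yes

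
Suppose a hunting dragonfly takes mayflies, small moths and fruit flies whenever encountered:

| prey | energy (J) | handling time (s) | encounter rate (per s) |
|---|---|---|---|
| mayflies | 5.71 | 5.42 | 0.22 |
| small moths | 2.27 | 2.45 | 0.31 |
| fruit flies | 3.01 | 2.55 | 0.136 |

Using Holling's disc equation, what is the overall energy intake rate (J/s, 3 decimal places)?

0.718 J/s

R = (0.22×5.71 + 0.31×2.27 + 0.136×3.01) / (1 + 0.22×5.42 + 0.31×2.45 + 0.136×2.55) = 2.369/3.299 = 0.7182 J/s.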